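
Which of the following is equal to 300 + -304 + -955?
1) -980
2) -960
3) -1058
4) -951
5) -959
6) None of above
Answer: 5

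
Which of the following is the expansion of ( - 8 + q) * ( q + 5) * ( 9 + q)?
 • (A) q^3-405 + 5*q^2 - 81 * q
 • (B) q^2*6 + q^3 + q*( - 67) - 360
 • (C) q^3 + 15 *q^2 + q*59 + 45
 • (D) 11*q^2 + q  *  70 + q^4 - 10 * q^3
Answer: B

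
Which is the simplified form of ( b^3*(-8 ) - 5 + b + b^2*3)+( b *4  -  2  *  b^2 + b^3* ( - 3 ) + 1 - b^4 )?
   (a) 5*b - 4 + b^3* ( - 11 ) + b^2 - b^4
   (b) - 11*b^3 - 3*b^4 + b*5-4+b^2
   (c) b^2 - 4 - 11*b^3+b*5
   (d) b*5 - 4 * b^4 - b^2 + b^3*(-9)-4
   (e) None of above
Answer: a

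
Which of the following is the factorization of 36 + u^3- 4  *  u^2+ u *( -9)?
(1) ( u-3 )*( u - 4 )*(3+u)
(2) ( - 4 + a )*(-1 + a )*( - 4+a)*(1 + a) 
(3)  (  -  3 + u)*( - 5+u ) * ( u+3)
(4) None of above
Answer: 1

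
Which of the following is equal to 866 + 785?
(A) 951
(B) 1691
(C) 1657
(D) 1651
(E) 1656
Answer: D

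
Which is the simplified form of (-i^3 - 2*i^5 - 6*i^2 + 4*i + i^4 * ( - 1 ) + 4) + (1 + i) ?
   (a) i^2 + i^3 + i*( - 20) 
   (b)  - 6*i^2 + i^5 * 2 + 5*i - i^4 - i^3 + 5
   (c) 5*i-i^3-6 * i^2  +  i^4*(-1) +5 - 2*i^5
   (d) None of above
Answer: c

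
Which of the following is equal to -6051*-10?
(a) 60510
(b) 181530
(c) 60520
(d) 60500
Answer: a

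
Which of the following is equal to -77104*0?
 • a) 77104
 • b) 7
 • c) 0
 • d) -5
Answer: c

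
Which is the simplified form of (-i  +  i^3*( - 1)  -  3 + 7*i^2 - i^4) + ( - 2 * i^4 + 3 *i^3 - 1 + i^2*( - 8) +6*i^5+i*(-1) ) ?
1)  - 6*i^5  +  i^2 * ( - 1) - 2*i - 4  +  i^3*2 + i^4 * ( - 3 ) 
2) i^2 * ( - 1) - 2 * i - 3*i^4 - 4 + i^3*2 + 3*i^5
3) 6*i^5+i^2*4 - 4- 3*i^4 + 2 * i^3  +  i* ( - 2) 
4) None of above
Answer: 4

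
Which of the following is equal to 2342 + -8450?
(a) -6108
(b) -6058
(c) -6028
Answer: a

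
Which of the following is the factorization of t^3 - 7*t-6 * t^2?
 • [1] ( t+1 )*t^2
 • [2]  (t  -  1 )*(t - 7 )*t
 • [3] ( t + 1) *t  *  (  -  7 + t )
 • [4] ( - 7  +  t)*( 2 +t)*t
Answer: 3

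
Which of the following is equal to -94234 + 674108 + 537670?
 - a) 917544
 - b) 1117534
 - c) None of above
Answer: c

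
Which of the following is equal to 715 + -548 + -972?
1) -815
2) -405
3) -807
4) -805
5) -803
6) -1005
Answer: 4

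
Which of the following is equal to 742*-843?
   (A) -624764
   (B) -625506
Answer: B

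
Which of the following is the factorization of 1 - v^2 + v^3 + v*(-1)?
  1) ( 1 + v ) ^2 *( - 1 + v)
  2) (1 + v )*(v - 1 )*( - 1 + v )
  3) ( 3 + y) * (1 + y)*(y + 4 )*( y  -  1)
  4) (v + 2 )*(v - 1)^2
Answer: 2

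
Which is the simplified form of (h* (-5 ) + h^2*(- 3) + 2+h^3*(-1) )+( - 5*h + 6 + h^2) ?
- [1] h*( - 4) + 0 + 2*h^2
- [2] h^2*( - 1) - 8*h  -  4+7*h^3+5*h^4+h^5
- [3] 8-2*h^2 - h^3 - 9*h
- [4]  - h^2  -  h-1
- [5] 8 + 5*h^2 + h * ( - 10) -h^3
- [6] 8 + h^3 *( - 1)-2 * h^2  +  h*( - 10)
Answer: 6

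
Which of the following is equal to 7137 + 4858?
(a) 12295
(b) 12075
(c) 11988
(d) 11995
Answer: d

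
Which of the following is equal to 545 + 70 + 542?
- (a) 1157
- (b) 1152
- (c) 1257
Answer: a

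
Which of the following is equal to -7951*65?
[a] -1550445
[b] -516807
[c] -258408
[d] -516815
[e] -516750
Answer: d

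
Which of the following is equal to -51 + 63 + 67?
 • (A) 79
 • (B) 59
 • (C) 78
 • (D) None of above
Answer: A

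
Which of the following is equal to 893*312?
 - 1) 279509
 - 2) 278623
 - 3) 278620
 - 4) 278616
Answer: 4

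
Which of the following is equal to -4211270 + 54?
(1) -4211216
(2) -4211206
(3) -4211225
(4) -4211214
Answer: 1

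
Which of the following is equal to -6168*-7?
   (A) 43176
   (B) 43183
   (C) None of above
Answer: A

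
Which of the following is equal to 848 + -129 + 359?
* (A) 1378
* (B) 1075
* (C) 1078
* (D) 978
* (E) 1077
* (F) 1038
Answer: C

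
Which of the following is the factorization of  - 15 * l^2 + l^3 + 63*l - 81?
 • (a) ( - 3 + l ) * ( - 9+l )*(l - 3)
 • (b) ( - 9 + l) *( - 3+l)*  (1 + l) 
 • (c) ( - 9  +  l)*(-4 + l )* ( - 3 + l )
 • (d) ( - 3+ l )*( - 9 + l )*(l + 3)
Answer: a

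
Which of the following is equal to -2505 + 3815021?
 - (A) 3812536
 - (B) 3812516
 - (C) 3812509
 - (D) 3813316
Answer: B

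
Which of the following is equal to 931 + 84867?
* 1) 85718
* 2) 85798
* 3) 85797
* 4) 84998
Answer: 2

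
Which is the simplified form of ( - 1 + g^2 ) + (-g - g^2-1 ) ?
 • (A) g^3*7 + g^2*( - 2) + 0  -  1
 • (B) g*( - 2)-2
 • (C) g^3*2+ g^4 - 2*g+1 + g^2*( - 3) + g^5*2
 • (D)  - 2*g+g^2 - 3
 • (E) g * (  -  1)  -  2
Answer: E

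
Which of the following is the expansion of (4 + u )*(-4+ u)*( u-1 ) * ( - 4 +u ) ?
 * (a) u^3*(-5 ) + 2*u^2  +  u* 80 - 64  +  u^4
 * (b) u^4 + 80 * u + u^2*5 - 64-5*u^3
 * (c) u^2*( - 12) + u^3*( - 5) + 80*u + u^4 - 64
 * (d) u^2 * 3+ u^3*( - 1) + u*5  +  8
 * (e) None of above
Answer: c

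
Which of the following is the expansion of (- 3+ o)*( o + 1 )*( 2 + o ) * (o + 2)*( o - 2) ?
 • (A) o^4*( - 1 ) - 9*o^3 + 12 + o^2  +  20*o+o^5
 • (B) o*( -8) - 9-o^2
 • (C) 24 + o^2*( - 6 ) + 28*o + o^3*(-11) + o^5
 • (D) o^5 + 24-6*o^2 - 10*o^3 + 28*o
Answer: C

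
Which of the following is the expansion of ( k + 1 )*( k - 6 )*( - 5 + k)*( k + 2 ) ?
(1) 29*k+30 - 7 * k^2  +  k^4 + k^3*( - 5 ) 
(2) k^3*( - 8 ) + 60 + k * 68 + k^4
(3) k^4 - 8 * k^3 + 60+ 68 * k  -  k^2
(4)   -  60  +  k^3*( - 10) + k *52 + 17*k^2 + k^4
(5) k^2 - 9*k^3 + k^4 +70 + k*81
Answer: 3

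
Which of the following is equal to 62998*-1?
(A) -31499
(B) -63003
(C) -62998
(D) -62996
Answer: C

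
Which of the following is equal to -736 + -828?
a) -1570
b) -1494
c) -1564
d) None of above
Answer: c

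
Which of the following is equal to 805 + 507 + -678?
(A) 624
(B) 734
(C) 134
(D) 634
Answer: D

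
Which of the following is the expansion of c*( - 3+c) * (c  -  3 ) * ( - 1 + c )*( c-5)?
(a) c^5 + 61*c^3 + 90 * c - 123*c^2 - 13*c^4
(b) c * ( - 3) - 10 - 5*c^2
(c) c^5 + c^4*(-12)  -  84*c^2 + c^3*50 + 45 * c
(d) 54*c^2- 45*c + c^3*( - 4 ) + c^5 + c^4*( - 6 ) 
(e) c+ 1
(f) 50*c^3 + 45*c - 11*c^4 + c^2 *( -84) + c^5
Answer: c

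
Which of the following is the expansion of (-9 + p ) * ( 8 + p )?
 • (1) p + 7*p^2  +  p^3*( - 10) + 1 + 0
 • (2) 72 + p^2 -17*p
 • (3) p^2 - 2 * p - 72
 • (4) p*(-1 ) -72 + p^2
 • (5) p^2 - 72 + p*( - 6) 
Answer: 4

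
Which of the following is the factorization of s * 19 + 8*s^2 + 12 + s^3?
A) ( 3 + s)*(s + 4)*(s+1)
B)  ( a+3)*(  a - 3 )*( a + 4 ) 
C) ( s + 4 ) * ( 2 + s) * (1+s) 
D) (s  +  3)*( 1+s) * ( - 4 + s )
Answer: A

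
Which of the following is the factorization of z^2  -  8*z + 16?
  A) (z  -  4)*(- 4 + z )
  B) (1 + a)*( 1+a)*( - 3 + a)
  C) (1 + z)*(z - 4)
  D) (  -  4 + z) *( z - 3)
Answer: A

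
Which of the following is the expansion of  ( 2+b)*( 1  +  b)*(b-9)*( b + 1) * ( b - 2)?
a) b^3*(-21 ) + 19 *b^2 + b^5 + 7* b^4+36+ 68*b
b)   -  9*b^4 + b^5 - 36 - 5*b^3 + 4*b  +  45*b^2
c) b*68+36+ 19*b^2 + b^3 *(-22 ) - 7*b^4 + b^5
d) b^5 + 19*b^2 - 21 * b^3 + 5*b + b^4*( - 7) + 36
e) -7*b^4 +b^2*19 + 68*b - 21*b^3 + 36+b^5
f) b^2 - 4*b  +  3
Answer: e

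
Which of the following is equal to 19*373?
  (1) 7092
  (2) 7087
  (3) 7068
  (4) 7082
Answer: 2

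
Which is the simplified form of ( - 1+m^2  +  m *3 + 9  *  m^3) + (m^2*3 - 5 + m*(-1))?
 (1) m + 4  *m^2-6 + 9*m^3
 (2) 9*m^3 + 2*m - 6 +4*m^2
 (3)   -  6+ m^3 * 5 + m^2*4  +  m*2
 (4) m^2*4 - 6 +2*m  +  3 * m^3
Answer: 2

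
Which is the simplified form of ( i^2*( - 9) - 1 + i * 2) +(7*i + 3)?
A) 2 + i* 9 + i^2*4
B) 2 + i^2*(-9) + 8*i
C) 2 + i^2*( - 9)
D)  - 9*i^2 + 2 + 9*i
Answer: D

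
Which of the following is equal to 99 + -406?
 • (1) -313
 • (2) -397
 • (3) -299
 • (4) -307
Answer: 4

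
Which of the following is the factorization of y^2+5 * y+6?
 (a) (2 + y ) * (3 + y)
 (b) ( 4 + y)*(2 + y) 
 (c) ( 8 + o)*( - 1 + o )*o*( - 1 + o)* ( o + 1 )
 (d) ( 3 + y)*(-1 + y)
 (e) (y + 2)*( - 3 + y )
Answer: a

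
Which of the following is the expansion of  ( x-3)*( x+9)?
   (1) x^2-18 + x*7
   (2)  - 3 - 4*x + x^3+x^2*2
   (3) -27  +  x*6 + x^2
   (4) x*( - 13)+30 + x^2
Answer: 3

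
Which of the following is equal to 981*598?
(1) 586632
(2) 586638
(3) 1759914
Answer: 2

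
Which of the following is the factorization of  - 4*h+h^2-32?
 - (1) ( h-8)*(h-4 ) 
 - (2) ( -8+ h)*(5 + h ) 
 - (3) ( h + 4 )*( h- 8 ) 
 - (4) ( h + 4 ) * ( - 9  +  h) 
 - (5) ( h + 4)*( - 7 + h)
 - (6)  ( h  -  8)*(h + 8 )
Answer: 3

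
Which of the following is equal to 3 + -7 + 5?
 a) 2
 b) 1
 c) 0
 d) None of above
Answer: b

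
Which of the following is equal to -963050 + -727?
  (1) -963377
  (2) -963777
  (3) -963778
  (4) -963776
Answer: 2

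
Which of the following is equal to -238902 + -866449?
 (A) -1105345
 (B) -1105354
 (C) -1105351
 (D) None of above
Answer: C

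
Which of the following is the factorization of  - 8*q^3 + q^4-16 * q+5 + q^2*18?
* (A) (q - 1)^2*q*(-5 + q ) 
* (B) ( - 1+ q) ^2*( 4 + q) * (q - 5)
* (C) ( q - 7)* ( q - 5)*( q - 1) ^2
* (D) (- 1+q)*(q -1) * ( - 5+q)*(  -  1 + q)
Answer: D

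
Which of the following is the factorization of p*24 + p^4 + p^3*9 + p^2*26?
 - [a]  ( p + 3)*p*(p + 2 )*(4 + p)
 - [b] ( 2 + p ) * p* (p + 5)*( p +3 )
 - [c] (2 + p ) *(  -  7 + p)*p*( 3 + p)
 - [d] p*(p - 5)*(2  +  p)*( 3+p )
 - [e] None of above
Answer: a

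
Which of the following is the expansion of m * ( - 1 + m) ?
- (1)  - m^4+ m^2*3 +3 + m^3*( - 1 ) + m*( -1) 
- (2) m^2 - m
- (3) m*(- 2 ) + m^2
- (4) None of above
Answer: 2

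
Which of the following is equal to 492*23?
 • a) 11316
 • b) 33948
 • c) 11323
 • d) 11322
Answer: a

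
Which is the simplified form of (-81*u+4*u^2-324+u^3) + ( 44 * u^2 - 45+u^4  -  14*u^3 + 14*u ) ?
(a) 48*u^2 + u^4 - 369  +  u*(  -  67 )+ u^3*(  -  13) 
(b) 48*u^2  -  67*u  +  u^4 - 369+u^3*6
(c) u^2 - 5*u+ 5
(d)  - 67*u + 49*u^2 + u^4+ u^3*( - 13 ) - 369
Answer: a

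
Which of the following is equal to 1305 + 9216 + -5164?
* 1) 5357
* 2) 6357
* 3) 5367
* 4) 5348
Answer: 1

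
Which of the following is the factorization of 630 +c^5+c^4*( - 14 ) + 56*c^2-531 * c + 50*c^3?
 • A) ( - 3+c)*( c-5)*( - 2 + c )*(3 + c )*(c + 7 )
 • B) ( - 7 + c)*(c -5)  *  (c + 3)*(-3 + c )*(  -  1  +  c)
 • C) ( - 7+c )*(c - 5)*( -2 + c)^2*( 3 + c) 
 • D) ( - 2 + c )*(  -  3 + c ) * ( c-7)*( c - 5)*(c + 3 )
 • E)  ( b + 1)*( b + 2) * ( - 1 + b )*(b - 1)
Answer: D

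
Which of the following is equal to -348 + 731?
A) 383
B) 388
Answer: A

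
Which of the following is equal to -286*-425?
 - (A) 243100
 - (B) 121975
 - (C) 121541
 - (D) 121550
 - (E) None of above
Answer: D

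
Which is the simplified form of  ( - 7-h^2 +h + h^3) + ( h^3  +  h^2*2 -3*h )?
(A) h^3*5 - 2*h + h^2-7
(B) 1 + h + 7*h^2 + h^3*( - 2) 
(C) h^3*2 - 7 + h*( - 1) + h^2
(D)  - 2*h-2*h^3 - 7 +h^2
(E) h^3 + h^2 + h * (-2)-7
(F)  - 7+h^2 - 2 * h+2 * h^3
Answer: F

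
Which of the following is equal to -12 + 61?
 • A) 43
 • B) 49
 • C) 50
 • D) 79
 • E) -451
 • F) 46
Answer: B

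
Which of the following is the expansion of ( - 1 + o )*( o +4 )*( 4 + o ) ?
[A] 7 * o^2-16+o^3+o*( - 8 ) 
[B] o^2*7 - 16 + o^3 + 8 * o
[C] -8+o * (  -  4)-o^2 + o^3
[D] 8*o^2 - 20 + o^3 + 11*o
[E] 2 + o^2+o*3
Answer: B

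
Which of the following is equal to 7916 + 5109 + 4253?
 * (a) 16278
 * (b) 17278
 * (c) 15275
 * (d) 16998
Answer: b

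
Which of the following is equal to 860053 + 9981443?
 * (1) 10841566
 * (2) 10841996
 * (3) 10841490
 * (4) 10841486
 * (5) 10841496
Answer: 5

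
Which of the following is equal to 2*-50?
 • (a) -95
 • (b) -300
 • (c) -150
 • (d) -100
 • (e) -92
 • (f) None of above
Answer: d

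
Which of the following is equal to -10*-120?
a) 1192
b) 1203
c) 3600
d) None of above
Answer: d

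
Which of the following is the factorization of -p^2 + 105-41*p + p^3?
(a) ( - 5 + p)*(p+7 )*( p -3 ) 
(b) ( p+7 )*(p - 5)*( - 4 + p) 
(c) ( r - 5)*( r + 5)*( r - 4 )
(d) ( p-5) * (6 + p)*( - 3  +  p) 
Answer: a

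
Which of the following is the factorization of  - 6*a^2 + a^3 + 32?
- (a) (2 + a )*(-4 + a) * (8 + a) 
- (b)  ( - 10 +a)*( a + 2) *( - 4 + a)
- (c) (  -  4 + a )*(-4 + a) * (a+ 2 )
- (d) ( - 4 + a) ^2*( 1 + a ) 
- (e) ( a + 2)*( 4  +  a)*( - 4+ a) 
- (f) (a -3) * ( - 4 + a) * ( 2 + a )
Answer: c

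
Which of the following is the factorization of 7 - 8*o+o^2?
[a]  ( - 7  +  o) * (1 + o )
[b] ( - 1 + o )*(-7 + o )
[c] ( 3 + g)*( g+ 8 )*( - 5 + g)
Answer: b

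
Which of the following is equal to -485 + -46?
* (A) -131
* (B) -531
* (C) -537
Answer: B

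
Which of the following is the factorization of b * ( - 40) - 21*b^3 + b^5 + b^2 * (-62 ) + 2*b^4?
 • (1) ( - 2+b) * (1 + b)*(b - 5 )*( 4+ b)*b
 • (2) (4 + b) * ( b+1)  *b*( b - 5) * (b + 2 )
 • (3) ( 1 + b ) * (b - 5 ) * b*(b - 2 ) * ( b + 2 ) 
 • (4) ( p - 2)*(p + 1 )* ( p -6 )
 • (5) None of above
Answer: 2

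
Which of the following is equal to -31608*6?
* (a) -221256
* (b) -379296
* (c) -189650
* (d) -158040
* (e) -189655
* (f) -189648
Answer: f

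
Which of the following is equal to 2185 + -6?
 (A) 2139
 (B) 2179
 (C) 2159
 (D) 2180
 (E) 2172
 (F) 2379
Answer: B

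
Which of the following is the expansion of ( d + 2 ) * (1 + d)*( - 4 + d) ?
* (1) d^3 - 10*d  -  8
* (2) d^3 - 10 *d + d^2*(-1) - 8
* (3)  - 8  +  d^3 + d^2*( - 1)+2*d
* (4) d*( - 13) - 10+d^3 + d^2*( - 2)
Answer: 2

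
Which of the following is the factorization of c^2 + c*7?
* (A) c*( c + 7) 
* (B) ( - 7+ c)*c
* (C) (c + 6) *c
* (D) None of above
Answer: A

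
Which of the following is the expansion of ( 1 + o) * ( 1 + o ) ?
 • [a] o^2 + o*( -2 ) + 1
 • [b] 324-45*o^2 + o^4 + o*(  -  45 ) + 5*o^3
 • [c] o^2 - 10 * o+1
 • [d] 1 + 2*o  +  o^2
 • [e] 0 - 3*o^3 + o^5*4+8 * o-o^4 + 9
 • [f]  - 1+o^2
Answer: d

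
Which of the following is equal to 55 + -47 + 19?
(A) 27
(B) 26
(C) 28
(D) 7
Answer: A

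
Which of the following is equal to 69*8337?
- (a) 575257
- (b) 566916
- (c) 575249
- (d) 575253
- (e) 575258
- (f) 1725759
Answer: d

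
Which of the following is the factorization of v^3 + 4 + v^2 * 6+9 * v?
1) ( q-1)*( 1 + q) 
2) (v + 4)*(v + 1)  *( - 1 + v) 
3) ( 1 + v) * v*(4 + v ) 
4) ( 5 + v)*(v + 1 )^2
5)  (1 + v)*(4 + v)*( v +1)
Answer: 5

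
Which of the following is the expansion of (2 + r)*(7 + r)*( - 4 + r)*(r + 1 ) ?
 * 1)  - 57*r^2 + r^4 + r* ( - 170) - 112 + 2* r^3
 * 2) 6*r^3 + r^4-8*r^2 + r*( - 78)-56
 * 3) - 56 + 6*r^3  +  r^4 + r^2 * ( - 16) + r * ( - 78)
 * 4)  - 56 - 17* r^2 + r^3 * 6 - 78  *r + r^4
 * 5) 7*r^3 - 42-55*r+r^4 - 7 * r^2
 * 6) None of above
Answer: 4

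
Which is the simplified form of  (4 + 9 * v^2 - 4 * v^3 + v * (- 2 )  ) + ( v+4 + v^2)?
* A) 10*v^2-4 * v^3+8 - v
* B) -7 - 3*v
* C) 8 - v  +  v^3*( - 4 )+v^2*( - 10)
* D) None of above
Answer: A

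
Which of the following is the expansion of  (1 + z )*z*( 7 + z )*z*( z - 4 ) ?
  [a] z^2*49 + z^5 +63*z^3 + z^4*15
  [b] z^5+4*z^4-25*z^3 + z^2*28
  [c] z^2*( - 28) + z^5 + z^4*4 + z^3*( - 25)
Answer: c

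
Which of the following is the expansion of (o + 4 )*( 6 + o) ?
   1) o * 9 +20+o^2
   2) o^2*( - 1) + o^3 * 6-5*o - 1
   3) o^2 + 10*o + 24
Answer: 3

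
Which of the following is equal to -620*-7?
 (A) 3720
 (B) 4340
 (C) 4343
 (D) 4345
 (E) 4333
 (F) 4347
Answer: B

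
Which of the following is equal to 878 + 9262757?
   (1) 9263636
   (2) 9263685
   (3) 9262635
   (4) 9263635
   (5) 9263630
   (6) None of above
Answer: 4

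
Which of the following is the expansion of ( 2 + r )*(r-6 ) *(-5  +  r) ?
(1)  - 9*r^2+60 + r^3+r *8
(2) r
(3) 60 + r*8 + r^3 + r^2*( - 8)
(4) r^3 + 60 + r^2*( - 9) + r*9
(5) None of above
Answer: 1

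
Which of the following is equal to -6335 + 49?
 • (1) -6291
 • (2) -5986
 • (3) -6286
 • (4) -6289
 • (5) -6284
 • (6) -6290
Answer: 3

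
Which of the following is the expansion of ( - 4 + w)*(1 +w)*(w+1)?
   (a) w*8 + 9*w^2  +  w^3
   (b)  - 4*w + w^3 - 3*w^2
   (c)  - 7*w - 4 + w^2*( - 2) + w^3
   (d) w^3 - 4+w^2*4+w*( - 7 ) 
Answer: c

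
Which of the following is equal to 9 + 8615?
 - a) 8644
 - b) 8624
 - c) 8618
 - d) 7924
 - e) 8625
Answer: b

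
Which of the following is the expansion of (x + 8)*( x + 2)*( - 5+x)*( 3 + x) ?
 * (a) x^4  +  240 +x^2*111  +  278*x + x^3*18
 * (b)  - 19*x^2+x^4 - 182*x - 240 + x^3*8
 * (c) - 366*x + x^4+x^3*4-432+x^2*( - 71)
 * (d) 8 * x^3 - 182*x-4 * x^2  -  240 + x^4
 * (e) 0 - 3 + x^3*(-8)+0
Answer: b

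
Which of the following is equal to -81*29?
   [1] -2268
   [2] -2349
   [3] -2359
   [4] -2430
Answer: 2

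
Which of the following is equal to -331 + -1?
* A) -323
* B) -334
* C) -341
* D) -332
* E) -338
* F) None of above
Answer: D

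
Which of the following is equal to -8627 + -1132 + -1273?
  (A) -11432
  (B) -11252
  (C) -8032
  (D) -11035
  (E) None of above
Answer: E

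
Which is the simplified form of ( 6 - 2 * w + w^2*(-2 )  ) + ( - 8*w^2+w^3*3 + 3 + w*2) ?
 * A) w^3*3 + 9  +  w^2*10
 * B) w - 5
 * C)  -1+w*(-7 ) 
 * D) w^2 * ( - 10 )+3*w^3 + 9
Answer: D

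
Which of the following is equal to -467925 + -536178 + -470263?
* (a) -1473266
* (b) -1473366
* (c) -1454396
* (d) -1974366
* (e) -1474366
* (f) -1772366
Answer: e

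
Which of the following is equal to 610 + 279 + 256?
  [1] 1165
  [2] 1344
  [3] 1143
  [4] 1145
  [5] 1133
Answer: 4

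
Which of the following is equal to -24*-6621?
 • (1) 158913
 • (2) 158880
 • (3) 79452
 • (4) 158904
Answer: 4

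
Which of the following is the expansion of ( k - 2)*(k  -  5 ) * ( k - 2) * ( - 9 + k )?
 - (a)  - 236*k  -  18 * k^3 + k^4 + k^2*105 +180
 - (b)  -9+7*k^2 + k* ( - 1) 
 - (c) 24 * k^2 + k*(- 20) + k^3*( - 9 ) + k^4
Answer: a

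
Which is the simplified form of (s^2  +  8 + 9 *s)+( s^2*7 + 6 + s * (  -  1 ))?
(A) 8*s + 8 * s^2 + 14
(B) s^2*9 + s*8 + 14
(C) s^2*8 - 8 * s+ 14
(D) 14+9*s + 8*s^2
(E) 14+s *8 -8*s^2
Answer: A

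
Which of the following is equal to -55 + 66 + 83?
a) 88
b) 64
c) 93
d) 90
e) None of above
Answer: e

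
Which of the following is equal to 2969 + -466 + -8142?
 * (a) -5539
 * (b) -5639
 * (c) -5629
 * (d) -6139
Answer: b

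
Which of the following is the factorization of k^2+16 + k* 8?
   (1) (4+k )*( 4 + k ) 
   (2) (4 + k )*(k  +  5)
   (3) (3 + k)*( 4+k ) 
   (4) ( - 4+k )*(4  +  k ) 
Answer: 1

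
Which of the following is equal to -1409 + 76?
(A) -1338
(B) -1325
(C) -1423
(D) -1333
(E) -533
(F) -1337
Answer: D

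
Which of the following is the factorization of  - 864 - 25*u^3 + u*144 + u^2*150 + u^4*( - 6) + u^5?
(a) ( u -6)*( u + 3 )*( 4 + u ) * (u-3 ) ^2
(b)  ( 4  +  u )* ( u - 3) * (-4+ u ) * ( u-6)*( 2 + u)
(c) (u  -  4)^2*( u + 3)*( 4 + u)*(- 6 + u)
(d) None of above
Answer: d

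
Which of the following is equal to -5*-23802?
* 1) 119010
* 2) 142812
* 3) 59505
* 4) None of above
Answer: 1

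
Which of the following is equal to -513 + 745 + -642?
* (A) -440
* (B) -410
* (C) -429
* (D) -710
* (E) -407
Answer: B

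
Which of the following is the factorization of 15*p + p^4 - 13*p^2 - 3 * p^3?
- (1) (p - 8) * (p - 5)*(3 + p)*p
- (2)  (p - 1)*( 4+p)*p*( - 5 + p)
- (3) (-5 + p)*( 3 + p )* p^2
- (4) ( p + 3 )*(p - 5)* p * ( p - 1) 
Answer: 4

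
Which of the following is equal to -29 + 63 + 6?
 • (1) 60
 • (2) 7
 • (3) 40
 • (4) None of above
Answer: 3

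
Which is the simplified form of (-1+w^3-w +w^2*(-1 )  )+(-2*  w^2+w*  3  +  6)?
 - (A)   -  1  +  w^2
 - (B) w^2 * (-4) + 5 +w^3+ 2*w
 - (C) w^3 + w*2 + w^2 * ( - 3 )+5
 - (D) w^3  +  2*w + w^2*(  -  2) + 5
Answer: C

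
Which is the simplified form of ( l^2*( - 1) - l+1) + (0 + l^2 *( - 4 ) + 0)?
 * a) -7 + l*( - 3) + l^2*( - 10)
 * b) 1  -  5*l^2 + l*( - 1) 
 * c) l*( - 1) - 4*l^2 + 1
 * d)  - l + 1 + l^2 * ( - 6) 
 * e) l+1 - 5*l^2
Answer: b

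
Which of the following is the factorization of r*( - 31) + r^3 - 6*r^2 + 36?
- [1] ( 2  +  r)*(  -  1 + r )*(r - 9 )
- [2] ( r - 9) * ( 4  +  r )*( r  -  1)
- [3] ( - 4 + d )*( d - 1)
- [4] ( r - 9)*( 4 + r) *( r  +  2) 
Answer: 2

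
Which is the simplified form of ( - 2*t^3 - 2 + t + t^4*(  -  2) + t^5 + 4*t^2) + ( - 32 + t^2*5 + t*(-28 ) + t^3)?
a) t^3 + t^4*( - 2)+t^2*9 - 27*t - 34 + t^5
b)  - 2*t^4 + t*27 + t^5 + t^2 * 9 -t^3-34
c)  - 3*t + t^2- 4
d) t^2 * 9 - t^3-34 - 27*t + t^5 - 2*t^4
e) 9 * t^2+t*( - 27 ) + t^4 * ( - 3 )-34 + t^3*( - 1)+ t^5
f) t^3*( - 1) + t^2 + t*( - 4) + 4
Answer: d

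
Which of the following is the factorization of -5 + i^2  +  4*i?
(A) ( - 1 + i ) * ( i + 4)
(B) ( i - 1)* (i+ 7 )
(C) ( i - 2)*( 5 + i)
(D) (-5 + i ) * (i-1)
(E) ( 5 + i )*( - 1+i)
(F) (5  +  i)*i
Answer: E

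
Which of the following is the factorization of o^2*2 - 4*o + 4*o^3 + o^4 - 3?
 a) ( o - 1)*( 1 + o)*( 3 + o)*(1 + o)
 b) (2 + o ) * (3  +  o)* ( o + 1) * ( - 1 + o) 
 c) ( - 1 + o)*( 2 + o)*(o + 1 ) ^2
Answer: a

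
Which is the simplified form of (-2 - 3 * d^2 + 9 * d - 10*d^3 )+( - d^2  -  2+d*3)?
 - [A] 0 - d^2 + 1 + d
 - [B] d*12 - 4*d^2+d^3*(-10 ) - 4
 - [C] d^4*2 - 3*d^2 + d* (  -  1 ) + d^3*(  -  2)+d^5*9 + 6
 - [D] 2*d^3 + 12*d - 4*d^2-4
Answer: B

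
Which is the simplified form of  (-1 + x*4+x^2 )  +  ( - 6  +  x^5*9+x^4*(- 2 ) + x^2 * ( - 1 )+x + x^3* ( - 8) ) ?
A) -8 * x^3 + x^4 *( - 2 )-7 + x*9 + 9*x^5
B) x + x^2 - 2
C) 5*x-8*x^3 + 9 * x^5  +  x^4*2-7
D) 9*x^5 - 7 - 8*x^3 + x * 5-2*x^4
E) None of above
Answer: D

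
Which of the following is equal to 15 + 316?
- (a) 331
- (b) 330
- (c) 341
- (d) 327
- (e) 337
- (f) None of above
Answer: a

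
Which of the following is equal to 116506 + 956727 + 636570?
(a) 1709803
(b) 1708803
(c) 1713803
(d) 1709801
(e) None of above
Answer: a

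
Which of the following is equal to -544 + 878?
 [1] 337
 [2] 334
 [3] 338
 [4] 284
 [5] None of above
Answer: 2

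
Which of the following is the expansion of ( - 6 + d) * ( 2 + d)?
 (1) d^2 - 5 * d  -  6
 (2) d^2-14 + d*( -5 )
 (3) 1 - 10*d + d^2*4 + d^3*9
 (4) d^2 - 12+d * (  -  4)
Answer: 4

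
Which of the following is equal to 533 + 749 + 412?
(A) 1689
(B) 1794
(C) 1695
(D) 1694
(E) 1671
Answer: D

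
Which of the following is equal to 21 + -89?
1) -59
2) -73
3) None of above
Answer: 3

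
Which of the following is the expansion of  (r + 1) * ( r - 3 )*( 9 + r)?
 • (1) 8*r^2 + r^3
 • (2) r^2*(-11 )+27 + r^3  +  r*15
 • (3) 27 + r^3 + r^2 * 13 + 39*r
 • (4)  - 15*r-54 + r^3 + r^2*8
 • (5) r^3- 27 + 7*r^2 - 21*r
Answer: 5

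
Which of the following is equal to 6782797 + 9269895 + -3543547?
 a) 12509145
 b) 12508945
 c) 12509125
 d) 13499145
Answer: a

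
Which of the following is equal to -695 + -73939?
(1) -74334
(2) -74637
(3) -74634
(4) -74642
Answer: 3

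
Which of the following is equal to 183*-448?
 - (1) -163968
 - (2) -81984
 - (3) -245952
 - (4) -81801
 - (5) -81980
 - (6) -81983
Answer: 2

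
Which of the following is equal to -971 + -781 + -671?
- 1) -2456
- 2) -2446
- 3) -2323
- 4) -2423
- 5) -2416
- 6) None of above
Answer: 4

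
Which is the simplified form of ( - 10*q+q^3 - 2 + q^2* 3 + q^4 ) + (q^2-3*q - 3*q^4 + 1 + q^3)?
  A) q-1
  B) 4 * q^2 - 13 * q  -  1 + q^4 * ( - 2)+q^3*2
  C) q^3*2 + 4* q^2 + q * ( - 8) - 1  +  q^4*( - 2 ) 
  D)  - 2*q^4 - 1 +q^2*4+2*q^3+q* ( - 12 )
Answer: B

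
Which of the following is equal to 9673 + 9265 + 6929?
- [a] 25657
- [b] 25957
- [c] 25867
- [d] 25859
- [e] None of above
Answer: c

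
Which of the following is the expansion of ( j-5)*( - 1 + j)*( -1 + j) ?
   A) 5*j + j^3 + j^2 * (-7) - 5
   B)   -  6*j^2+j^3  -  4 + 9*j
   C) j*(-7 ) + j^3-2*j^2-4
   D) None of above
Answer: D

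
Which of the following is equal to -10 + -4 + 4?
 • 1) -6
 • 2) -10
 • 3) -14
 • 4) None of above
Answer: 2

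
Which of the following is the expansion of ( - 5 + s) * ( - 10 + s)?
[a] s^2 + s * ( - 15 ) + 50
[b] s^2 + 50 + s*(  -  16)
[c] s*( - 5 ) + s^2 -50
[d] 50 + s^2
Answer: a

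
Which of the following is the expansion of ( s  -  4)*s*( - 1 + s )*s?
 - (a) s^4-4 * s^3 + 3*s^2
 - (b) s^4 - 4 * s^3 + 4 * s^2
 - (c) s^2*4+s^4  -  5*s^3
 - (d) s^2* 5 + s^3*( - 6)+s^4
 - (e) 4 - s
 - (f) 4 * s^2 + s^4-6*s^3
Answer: c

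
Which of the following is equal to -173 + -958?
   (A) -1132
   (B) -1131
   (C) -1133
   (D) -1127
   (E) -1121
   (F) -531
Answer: B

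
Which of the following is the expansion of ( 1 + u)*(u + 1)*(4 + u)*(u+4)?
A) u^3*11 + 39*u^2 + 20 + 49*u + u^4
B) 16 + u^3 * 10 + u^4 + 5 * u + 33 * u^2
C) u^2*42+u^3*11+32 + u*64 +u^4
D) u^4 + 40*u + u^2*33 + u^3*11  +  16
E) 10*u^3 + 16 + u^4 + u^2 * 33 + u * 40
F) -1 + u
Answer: E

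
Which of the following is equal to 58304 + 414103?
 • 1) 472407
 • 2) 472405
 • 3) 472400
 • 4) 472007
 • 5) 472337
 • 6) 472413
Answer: 1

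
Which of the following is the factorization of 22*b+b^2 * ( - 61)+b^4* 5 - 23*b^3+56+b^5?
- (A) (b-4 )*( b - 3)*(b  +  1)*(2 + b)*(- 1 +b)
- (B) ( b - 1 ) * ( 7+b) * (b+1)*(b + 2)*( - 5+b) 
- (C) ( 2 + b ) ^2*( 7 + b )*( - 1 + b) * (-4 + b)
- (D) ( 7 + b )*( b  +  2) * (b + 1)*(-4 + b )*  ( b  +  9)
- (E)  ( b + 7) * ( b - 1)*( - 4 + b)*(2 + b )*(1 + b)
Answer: E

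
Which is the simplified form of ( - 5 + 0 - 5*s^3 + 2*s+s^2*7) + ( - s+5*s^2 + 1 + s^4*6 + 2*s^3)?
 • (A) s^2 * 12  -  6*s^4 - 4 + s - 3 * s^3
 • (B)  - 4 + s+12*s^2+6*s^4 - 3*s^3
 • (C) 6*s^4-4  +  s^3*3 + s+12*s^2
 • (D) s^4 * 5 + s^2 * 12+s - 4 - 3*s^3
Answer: B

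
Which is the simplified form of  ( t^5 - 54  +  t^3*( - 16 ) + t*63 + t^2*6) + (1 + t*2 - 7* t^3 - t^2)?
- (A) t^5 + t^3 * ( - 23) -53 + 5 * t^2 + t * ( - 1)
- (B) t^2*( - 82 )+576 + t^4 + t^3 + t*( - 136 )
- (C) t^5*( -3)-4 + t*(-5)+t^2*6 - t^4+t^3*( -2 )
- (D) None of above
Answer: D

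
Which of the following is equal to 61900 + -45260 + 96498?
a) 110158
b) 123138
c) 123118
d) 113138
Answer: d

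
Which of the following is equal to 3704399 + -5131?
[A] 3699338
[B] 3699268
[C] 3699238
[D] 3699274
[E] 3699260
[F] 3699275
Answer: B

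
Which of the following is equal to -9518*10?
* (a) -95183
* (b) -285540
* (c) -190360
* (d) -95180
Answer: d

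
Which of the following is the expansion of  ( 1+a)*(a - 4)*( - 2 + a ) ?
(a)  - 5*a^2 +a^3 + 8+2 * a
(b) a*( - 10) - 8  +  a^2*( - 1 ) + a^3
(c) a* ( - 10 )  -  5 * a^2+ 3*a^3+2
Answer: a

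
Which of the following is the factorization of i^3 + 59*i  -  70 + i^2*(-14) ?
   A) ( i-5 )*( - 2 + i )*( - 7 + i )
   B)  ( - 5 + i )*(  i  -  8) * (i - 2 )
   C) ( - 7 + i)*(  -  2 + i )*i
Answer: A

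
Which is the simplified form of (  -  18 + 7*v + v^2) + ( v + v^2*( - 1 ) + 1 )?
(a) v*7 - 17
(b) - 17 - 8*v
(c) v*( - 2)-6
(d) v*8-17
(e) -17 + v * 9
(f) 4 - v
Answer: d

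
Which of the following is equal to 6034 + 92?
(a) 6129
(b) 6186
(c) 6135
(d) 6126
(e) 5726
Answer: d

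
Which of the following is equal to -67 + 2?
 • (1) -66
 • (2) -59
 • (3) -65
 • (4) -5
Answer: 3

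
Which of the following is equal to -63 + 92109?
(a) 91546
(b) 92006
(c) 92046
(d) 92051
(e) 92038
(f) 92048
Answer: c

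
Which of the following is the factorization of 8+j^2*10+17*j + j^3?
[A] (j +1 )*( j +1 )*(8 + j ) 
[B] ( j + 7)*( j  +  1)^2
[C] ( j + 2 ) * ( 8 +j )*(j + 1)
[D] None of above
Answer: A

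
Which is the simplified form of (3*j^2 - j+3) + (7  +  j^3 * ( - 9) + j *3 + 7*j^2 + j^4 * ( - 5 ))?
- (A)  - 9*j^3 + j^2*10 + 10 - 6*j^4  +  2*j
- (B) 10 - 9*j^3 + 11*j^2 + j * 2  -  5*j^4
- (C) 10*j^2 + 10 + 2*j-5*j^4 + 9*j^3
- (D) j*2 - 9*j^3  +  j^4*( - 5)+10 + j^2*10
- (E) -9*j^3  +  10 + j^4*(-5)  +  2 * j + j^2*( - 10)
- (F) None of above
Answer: D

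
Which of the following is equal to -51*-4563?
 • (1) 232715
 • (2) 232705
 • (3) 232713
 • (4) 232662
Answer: 3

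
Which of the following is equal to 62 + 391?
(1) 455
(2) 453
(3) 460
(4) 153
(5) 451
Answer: 2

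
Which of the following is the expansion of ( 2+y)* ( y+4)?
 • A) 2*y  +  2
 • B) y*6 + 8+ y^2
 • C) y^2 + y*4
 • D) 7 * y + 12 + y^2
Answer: B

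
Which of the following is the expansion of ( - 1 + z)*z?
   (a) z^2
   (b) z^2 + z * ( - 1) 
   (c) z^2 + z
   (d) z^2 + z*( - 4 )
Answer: b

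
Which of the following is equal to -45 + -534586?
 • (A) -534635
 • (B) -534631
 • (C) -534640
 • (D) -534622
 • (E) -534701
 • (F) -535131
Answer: B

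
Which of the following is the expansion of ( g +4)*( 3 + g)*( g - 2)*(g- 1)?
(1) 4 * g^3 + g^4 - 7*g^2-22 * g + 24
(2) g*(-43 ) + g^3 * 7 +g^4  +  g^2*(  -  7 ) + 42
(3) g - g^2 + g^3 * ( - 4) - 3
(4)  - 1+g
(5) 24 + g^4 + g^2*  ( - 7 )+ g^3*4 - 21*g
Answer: 1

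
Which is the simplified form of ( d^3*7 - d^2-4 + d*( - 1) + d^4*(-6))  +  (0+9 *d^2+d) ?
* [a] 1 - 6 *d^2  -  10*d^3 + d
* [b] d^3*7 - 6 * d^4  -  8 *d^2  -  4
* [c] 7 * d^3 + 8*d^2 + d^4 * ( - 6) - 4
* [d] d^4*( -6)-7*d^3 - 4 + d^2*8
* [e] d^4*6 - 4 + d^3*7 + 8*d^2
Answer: c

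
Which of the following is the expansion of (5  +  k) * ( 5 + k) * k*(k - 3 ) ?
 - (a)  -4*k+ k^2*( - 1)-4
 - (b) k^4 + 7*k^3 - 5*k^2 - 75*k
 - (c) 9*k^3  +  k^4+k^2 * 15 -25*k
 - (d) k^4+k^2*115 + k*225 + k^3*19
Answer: b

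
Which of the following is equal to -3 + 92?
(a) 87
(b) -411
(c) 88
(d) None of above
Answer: d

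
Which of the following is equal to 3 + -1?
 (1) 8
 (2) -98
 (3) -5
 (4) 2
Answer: 4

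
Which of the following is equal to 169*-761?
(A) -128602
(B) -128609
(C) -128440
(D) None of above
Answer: B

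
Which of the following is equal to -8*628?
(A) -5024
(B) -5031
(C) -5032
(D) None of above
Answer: A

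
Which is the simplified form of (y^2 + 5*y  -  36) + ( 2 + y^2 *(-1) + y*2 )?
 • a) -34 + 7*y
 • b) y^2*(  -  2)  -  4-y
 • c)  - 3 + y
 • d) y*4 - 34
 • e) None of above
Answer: a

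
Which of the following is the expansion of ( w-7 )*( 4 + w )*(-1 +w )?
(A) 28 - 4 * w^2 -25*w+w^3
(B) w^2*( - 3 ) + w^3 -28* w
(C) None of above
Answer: A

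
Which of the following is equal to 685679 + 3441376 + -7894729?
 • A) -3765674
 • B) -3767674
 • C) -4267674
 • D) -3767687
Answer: B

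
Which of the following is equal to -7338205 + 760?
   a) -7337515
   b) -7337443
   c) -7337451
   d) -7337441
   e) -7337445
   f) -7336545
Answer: e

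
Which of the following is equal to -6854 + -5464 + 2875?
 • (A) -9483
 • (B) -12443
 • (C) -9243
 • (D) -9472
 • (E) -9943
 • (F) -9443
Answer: F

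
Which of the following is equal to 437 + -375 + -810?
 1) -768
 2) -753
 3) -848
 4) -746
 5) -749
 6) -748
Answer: 6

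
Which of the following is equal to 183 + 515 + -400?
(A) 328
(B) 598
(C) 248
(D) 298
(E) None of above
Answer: D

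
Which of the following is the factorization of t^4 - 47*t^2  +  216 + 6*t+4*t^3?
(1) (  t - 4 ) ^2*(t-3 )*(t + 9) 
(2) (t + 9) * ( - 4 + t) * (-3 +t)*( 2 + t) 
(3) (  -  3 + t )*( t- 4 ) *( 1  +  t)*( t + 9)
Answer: 2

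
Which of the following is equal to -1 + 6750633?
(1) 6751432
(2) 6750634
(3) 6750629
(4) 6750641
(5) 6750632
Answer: 5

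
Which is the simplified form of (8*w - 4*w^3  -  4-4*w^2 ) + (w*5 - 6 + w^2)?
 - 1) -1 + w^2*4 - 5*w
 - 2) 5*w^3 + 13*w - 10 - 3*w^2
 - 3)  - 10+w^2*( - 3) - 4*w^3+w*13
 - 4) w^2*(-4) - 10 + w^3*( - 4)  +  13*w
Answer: 3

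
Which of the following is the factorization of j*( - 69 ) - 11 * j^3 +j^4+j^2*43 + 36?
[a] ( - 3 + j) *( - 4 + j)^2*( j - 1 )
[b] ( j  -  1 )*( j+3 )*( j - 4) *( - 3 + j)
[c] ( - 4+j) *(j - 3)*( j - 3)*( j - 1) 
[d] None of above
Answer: c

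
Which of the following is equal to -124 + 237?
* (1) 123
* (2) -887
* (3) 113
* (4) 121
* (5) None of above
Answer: 3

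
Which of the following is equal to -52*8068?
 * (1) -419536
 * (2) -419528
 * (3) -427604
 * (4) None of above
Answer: 1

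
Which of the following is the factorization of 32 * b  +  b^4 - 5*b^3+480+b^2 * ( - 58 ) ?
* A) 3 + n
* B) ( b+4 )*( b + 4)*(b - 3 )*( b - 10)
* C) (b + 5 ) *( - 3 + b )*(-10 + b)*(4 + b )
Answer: B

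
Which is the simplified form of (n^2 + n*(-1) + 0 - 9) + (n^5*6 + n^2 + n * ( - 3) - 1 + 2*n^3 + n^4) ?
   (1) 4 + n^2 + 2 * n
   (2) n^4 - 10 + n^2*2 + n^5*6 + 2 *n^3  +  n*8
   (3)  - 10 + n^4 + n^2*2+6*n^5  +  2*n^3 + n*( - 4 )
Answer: 3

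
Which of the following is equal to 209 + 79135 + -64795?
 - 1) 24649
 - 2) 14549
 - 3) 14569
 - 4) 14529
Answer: 2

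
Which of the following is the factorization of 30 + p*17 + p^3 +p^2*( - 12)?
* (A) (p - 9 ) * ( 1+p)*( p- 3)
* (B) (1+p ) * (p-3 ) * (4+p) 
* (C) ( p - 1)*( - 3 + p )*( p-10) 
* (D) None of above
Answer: D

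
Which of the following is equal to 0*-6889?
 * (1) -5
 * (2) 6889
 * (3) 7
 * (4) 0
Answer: 4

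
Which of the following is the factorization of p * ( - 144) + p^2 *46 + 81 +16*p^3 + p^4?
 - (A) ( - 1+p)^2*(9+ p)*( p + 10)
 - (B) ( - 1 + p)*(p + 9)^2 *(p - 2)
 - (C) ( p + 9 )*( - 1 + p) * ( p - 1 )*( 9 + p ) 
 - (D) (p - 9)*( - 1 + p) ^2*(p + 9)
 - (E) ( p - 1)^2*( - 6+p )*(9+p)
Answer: C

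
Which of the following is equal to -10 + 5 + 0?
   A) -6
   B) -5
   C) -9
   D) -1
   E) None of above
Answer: B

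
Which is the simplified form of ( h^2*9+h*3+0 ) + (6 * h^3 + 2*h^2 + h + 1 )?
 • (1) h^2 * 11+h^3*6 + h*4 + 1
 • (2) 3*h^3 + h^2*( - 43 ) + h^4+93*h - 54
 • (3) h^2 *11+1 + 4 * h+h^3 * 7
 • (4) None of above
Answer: 1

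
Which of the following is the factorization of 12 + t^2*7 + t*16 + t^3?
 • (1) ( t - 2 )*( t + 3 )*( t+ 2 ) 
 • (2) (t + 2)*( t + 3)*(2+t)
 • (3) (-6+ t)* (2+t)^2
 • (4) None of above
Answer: 2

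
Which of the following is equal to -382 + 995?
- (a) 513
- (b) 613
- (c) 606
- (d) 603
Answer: b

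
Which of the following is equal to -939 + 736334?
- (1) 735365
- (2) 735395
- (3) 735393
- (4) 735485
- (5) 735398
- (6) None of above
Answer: 2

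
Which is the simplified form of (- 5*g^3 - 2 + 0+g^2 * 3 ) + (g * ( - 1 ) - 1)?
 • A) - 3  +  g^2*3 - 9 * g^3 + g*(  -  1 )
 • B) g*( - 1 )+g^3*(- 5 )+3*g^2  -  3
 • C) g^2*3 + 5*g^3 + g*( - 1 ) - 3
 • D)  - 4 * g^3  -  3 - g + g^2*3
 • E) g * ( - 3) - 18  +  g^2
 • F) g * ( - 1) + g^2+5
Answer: B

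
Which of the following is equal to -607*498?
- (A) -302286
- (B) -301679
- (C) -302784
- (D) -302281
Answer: A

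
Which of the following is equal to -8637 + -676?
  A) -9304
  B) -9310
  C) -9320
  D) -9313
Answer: D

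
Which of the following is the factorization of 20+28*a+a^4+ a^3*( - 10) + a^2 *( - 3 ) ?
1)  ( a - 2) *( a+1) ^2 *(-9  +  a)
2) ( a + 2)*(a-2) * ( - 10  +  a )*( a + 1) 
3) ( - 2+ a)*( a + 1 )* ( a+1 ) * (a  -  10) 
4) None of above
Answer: 3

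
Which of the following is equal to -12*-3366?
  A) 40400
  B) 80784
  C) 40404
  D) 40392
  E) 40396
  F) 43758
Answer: D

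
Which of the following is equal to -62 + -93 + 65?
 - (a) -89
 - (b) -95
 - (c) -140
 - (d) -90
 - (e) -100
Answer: d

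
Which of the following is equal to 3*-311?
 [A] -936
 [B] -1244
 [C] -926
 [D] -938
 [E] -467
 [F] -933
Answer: F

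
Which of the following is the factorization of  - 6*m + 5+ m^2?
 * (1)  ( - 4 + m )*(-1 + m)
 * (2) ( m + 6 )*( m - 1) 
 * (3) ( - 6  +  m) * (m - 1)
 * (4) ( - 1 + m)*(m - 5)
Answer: 4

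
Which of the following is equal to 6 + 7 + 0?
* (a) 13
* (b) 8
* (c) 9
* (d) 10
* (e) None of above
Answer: a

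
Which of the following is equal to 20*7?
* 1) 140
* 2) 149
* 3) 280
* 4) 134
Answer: 1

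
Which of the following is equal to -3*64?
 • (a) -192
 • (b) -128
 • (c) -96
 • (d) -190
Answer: a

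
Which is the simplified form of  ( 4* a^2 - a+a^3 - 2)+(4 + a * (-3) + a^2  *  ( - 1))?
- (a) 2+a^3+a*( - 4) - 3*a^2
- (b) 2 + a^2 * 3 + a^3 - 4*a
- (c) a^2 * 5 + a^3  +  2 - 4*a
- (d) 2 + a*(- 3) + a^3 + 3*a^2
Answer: b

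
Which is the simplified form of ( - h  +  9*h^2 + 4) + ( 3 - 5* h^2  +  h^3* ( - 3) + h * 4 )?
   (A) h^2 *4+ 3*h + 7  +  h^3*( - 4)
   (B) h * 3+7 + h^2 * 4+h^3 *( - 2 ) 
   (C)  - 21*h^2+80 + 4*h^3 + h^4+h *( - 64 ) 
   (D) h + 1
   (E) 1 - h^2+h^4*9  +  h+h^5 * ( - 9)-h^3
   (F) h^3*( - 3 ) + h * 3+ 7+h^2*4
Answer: F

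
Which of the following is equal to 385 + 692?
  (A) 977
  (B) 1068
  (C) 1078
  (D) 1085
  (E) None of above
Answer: E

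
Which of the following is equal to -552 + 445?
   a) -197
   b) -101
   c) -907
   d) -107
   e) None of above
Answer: d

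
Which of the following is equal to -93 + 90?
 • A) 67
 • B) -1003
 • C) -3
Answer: C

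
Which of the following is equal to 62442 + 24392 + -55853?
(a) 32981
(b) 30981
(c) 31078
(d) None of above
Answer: b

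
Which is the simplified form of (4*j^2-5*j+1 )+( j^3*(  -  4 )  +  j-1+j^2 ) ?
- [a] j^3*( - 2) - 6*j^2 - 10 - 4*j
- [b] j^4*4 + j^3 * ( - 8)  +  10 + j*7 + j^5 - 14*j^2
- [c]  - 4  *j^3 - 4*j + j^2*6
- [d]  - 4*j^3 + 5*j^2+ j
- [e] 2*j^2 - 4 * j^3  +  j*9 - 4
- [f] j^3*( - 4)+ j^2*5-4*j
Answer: f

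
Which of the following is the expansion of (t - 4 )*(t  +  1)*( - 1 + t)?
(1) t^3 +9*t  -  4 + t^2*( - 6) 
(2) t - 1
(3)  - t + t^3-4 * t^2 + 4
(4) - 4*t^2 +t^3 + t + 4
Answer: 3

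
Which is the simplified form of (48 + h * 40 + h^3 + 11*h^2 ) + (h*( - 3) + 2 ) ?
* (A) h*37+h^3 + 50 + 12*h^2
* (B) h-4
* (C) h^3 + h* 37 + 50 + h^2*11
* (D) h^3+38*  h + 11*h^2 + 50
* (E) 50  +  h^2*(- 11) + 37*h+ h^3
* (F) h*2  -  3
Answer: C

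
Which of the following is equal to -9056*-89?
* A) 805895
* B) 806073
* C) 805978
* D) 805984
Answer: D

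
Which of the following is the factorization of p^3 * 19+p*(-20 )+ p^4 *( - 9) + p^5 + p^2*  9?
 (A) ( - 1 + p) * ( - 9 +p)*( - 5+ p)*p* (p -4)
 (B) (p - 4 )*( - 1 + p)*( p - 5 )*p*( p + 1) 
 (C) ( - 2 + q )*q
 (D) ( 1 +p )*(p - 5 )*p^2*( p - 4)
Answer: B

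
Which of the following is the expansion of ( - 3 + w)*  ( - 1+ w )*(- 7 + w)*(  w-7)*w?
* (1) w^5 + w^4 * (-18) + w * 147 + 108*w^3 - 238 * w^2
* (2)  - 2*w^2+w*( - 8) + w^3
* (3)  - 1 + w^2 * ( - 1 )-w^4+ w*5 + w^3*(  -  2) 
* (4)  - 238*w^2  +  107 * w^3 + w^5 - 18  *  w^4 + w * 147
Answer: 1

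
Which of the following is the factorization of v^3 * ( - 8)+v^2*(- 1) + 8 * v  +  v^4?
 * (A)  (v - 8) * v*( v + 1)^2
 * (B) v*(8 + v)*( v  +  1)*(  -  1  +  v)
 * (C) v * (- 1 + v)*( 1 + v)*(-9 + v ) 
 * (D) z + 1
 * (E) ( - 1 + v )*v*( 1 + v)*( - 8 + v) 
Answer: E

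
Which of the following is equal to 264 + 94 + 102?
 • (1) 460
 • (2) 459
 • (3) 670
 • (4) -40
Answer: 1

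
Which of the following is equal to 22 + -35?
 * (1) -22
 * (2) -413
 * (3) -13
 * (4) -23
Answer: 3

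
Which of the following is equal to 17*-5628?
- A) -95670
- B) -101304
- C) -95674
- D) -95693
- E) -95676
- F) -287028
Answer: E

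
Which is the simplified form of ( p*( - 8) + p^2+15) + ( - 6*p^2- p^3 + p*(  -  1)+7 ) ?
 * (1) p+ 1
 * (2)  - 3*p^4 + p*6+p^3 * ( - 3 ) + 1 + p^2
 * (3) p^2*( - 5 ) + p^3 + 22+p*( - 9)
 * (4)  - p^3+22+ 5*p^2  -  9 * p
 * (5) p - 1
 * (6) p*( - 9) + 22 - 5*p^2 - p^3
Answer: 6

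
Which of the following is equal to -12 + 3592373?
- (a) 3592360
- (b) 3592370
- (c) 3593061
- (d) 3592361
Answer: d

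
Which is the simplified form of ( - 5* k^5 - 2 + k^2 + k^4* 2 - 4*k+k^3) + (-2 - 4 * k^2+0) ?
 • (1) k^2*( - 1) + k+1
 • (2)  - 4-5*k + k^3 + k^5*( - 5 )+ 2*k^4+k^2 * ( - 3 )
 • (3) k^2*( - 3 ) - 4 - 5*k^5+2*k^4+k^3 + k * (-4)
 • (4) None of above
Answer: 3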